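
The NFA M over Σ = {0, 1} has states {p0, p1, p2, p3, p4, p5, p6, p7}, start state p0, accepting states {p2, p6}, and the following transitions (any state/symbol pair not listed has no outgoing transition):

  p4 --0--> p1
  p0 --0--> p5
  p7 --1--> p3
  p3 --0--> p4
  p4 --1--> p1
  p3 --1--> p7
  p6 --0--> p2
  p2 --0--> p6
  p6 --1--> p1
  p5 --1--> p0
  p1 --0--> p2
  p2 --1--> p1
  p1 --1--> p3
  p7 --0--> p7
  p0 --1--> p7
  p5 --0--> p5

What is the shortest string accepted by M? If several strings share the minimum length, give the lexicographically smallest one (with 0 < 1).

11000

A breadth-first search from p0 reaches an accepting state first via the path p0 → p7 → p3 → p4 → p1 → p2 on input 11000.
No string of length < 5 is accepted (BFS exhausts all shorter strings without reaching an accepting state), and 11000 is the lexicographically least accepting string of length 5.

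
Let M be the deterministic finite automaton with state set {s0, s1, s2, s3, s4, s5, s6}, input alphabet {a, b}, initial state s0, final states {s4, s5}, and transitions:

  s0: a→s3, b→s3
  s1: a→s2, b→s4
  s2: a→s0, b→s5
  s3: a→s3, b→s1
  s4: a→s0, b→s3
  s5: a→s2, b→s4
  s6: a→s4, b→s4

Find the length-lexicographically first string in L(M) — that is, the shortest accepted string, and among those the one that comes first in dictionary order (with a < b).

A breadth-first search from s0 reaches an accepting state first via the path s0 → s3 → s1 → s4 on input abb.
No string of length < 3 is accepted (BFS exhausts all shorter strings without reaching an accepting state), and abb is the lexicographically least accepting string of length 3.

abb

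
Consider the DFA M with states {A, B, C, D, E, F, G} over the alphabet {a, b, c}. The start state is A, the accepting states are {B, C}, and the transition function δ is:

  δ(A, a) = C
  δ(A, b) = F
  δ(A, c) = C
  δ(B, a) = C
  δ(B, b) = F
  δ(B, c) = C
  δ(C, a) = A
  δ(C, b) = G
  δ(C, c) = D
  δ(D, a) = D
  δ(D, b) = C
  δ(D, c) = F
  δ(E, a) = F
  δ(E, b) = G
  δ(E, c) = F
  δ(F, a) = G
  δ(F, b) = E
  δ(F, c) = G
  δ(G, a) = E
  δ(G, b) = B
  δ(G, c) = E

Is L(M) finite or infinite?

State A is reachable from the start and can reach an accepting state, and it lies on the cycle A → C → A.
Traversing that cycle any number of times yields accepted strings of unbounded length, so the language is infinite.

infinite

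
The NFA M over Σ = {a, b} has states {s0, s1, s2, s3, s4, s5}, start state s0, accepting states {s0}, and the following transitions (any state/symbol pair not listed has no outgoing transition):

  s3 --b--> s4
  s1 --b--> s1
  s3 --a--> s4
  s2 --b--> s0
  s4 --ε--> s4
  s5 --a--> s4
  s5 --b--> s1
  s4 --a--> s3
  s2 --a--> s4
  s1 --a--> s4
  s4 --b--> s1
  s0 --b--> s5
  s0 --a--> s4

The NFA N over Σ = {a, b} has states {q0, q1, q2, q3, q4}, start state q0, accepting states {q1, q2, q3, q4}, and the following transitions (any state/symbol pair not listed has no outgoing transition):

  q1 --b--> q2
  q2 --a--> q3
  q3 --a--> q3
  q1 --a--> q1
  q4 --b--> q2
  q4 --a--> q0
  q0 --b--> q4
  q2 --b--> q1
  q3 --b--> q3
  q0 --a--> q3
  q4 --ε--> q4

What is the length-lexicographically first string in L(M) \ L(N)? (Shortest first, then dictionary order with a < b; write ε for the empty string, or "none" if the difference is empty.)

The empty string ε is accepted by M but not by N.
Since ε is the unique shortest string, it is the required witness.

ε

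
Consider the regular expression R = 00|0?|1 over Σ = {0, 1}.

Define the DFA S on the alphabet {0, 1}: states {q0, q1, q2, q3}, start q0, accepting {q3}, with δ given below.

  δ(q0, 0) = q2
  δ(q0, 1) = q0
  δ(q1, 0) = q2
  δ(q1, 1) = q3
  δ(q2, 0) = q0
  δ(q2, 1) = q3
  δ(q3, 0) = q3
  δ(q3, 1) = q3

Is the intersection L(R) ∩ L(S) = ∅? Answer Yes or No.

Yes

Converting the expression R to a DFA (subset construction, then merging equivalent states) gives the minimal DFA with states {r0, r1, r2, r3}, start state r0, accepting states {r0, r1, r2} and transitions r0: 0→r1, 1→r2; r1: 0→r2, 1→r3; r2: 0→r3, 1→r3; r3: 0→r3, 1→r3.
Exploring the product automaton R × S from the start pair (r0, q0), following both machines on each input symbol, reaches 6 state pairs: (r0, q0), (r1, q2), (r2, q0), (r3, q3), (r3, q2), (r3, q0).
R accepts in {r0, r1, r2} and S accepts in {q3}; no reachable pair has both components accepting, so no string drives both machines to acceptance simultaneously and L(R) ∩ L(S) = ∅.
So no string is accepted by both, and the intersection is empty.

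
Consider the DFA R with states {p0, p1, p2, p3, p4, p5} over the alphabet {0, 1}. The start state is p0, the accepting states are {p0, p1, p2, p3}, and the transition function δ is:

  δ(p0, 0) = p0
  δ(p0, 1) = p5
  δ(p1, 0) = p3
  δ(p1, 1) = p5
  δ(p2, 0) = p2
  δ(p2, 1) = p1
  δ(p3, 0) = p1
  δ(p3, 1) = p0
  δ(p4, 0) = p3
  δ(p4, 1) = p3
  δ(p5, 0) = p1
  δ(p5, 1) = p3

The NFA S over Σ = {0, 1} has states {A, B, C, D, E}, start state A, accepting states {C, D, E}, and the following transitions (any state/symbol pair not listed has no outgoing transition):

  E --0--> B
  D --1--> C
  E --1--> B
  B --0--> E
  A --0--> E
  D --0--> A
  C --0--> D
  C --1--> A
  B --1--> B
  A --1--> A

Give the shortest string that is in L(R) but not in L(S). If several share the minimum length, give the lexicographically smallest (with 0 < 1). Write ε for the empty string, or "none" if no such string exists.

ε

The empty string ε is accepted by R but not by S.
Since ε is the unique shortest string, it is the required witness.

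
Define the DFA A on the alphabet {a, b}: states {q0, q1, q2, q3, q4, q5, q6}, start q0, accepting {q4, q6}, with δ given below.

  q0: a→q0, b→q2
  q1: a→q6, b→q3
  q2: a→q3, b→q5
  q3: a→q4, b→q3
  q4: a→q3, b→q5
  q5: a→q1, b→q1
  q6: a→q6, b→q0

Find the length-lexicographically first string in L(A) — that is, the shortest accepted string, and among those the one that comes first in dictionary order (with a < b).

A breadth-first search from q0 reaches an accepting state first via the path q0 → q2 → q3 → q4 on input baa.
No string of length < 3 is accepted (BFS exhausts all shorter strings without reaching an accepting state), and baa is the lexicographically least accepting string of length 3.

baa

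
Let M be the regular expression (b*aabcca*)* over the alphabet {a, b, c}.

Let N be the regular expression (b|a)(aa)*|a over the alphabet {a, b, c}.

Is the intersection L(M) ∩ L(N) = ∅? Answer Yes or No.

Converting the expression M to a DFA (subset construction, then merging equivalent states) gives the minimal DFA with states {m0, m1, m2, m3, m4, m5, m6, m7, m8, m9, m10}, start state m0, accepting states {m0, m7, m8, m9} and transitions m0: a→m1, b→m2, c→m3; m1: a→m4, b→m3, c→m3; m2: a→m1, b→m2, c→m3; m3: a→m3, b→m3, c→m3; m4: a→m3, b→m5, c→m3; m5: a→m3, b→m3, c→m6; m6: a→m3, b→m3, c→m7; m7: a→m8, b→m2, c→m3; m8: a→m9, b→m2, c→m3; m9: a→m9, b→m10, c→m3; m10: a→m1, b→m2, c→m6.
Converting the expression N to a DFA (subset construction, then merging equivalent states) gives the minimal DFA with states {n0, n1, n2, n3}, start state n0, accepting states {n1} and transitions n0: a→n1, b→n1, c→n2; n1: a→n3, b→n2, c→n2; n2: a→n2, b→n2, c→n2; n3: a→n1, b→n2, c→n2.
Exploring the product automaton M × N from the start pair (m0, n0), following both machines on each input symbol, reaches 18 state pairs: (m0, n0), (m1, n1), (m2, n1), (m3, n2), (m4, n3), (m1, n3), (m2, n2), (m3, n1), (m5, n2), (m4, n1), (m1, n2), (m3, n3), (m6, n2), (m4, n2), (m7, n2), (m8, n2), (m9, n2), (m10, n2).
M accepts in {m0, m7, m8, m9} and N accepts in {n1}; no reachable pair has both components accepting, so no string drives both machines to acceptance simultaneously and L(M) ∩ L(N) = ∅.
So no string is accepted by both, and the intersection is empty.

Yes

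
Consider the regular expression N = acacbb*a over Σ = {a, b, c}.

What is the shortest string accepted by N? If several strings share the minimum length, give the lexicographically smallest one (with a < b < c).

By inspection of the expression, no string of length less than 6 matches, and acacba is the lexicographically first match of length 6.

acacba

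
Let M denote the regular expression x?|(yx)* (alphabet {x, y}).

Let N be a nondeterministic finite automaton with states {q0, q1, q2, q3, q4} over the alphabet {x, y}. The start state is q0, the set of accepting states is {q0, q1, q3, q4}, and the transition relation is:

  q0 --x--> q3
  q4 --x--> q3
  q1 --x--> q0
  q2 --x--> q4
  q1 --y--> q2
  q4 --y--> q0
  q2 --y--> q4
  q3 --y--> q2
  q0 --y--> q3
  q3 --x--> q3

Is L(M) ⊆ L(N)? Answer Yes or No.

Converting the expression M to a DFA (subset construction, then merging equivalent states) gives the minimal DFA with states {m0, m1, m2, m3, m4}, start state m0, accepting states {m0, m1, m4} and transitions m0: x→m1, y→m2; m1: x→m3, y→m3; m2: x→m4, y→m3; m3: x→m3, y→m3; m4: x→m3, y→m2.
Exploring the product automaton M × N from the start pair (m0, q0), following both machines on each input symbol, reaches 11 state pairs: (m0, q0), (m1, q3), (m2, q3), (m3, q3), (m3, q2), (m4, q3), (m3, q4), (m2, q2), (m3, q0), (m4, q4), (m2, q0).
M accepts in {m0, m1, m4} and N accepts in {q0, q1, q3, q4}. The reachable pairs whose M-component is accepting are (m0, q0), (m1, q3), (m4, q3), (m4, q4); in each of them the N-component is accepting too, so the product for L(M) \ L(N) (M-component accepting, N-component rejecting) has no reachable accepting pair and the difference is empty.
Hence every string in L(M) is also in L(N).

Yes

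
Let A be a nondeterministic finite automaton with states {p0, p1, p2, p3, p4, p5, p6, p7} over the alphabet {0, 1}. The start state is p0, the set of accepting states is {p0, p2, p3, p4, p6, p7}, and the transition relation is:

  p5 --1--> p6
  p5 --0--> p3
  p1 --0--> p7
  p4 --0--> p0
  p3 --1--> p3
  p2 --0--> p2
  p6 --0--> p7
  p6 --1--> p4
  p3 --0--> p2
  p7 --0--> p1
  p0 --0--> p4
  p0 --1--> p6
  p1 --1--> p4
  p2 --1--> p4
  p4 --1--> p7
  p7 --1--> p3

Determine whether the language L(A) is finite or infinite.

State p0 is reachable from the start and can reach an accepting state, and it lies on the cycle p0 → p4 → p0.
Traversing that cycle any number of times yields accepted strings of unbounded length, so the language is infinite.

infinite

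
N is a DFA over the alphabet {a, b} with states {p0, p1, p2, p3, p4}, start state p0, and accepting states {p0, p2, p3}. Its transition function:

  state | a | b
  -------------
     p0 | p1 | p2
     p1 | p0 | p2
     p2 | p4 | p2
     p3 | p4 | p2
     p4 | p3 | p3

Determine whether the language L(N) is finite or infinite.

State p0 is reachable from the start and can reach an accepting state, and it lies on the cycle p0 → p1 → p0.
Traversing that cycle any number of times yields accepted strings of unbounded length, so the language is infinite.

infinite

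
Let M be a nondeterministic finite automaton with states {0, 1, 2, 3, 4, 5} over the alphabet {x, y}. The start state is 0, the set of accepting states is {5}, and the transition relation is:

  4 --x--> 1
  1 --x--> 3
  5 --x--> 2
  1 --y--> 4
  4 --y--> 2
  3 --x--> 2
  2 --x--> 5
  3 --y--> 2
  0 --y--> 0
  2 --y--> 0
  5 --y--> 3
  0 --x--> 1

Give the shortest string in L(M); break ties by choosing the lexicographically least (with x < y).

A breadth-first search from 0 reaches an accepting state first via the path 0 → 1 → 3 → 2 → 5 on input xxxx.
No string of length < 4 is accepted (BFS exhausts all shorter strings without reaching an accepting state), and xxxx is the lexicographically least accepting string of length 4.

xxxx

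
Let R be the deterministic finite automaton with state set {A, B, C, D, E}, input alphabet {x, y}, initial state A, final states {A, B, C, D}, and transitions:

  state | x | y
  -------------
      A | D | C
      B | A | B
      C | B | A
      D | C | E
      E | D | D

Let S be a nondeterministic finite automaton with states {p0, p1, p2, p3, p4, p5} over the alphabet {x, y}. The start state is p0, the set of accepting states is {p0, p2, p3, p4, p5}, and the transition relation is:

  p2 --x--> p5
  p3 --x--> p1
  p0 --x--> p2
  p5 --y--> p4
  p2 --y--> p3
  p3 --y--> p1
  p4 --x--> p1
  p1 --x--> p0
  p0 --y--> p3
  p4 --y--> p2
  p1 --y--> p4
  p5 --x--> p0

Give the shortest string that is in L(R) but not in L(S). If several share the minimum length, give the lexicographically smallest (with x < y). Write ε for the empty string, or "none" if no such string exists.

The string yx is accepted by R but not by S.
No shorter string lies in the difference, and yx is the lexicographically first length-2 string in L(R) \ L(S).

yx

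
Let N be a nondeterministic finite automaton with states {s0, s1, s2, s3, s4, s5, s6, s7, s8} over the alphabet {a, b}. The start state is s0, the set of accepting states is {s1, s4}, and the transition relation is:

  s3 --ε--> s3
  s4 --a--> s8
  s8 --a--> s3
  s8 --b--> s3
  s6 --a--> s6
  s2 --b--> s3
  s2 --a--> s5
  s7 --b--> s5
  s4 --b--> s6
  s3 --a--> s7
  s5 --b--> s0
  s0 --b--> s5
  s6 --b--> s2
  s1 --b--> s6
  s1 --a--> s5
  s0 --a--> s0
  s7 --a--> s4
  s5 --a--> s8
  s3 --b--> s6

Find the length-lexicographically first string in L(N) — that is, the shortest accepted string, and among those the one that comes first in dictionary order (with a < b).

baaaa

A breadth-first search from s0 reaches an accepting state first via the path s0 → s5 → s8 → s3 → s7 → s4 on input baaaa.
No string of length < 5 is accepted (BFS exhausts all shorter strings without reaching an accepting state), and baaaa is the lexicographically least accepting string of length 5.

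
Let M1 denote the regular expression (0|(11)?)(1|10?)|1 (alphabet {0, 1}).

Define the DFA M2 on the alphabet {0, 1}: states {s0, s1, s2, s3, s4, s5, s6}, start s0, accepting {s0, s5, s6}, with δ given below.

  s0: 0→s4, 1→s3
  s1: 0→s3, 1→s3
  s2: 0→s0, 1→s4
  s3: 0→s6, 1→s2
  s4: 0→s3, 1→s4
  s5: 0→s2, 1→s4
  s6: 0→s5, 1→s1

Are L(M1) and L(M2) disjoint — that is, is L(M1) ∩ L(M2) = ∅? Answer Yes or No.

No

The string 10 is accepted by both M1 and M2.
Hence L(M1) ∩ L(M2) ≠ ∅.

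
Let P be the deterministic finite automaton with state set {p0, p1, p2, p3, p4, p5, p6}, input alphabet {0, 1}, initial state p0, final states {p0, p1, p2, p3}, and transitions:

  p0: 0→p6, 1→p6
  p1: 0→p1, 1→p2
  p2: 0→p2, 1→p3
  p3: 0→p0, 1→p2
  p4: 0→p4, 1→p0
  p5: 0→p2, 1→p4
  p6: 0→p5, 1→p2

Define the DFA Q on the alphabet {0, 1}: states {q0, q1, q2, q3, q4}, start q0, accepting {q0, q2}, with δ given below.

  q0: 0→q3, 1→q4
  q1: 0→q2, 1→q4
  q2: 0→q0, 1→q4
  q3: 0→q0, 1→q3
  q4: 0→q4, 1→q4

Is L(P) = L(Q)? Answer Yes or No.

No

The string 01 is accepted by P but rejected by Q.
So L(P) ≠ L(Q).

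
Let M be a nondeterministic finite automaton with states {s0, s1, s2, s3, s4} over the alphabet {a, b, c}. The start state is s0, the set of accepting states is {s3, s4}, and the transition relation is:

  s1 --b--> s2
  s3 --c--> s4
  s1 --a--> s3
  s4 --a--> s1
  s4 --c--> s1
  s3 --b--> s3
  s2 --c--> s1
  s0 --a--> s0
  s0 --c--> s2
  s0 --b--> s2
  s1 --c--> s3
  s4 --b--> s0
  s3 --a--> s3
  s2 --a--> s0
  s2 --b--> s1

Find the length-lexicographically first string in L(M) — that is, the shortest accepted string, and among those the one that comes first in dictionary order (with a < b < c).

A breadth-first search from s0 reaches an accepting state first via the path s0 → s2 → s1 → s3 on input bba.
No string of length < 3 is accepted (BFS exhausts all shorter strings without reaching an accepting state), and bba is the lexicographically least accepting string of length 3.

bba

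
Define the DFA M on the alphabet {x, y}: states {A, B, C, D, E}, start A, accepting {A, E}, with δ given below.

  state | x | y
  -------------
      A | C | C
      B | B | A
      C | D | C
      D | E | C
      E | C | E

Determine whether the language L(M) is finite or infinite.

infinite

State C is reachable from the start and can reach an accepting state, and it lies on the cycle C → C.
Traversing that cycle any number of times yields accepted strings of unbounded length, so the language is infinite.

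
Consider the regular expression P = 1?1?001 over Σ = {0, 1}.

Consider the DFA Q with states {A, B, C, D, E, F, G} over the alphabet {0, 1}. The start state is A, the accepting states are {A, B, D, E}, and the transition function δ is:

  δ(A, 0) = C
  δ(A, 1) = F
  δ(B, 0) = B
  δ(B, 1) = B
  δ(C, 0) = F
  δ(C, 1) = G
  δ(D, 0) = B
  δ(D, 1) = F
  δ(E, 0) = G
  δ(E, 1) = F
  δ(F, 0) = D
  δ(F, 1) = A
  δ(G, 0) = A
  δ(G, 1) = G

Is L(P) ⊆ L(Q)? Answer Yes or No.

Yes

Converting the expression P to a DFA (subset construction, then merging equivalent states) gives the minimal DFA with states {p0, p1, p2, p3, p4, p5, p6}, start state p0, accepting states {p6} and transitions p0: 0→p1, 1→p2; p1: 0→p3, 1→p4; p2: 0→p1, 1→p5; p3: 0→p4, 1→p6; p4: 0→p4, 1→p4; p5: 0→p1, 1→p4; p6: 0→p4, 1→p4.
Exploring the product automaton P × Q from the start pair (p0, A), following both machines on each input symbol, reaches 15 state pairs: (p0, A), (p1, C), (p2, F), (p3, F), (p4, G), (p1, D), (p5, A), (p4, D), (p6, A), (p4, A), (p3, B), (p4, F), (p4, B), (p4, C), (p6, B).
P accepts in {p6} and Q accepts in {A, B, D, E}. The reachable pairs whose P-component is accepting are (p6, A), (p6, B); in each of them the Q-component is accepting too, so the product for L(P) \ L(Q) (P-component accepting, Q-component rejecting) has no reachable accepting pair and the difference is empty.
Hence every string in L(P) is also in L(Q).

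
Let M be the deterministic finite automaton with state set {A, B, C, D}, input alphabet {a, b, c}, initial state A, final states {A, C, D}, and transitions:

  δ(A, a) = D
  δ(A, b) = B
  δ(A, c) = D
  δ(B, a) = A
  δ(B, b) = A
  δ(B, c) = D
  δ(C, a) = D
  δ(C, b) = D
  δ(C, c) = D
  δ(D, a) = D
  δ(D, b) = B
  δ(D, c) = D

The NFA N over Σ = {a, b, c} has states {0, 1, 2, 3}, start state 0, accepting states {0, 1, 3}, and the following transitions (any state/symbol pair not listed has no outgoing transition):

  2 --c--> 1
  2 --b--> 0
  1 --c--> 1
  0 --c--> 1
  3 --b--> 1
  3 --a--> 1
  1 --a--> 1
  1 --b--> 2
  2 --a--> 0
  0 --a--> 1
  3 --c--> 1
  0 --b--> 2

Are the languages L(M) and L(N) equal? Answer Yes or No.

Exploring the product automaton M × N from the start pair (A, 0), following both machines on each input symbol, reaches 3 state pairs: (A, 0), (D, 1), (B, 2).
M accepts in {A, C, D} and N accepts in {0, 1, 3}. In every reachable pair the two components are either both accepting — (A, 0), (D, 1) — or both non-accepting, so no string is accepted by exactly one of the machines: L(M) \ L(N) and L(N) \ L(M) are both empty.
Hence every string is accepted by M iff it is accepted by N, and the two languages coincide.

Yes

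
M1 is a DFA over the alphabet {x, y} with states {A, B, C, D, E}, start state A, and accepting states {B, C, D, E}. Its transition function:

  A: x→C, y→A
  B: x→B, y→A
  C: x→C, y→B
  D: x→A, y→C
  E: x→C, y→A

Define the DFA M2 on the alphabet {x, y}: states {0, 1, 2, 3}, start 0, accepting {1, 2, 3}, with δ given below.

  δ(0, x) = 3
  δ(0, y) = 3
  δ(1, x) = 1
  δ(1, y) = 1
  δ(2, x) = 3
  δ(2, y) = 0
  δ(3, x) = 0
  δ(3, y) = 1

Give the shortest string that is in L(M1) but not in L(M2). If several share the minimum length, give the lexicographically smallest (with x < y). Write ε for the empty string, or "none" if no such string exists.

The string xx is accepted by M1 but not by M2.
No shorter string lies in the difference, and xx is the lexicographically first length-2 string in L(M1) \ L(M2).

xx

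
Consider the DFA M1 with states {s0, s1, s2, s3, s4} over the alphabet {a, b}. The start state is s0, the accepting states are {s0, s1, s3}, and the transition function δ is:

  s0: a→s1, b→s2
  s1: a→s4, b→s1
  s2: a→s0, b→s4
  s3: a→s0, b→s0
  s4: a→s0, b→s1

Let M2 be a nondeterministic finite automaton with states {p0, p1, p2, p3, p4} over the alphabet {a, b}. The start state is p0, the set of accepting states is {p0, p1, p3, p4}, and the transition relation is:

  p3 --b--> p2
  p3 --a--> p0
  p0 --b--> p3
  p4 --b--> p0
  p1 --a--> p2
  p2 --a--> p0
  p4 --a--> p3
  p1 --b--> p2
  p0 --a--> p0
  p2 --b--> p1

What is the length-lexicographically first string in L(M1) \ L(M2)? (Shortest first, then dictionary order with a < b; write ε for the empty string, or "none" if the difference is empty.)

The string abb is accepted by M1 but not by M2.
No shorter string lies in the difference, and abb is the lexicographically first length-3 string in L(M1) \ L(M2).

abb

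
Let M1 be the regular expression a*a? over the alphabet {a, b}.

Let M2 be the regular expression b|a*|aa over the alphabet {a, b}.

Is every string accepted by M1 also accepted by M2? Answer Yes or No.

Yes

Converting the expression M1 to a DFA (subset construction, then merging equivalent states) gives the minimal DFA with states {r0, r1}, start state r0, accepting states {r0} and transitions r0: a→r0, b→r1; r1: a→r1, b→r1.
Converting the expression M2 to a DFA (subset construction, then merging equivalent states) gives the minimal DFA with states {t0, t1, t2, t3}, start state t0, accepting states {t0, t1, t2} and transitions t0: a→t1, b→t2; t1: a→t1, b→t3; t2: a→t3, b→t3; t3: a→t3, b→t3.
Exploring the product automaton M1 × M2 from the start pair (r0, t0), following both machines on each input symbol, reaches 4 state pairs: (r0, t0), (r0, t1), (r1, t2), (r1, t3).
M1 accepts in {r0} and M2 accepts in {t0, t1, t2}. The reachable pairs whose M1-component is accepting are (r0, t0), (r0, t1); in each of them the M2-component is accepting too, so the product for L(M1) \ L(M2) (M1-component accepting, M2-component rejecting) has no reachable accepting pair and the difference is empty.
Hence every string in L(M1) is also in L(M2).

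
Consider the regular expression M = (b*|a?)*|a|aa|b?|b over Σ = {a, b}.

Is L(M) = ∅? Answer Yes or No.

The empty string ε matches the expression, so it belongs to L(M).
Since L(M) contains at least one string, it is not empty.

No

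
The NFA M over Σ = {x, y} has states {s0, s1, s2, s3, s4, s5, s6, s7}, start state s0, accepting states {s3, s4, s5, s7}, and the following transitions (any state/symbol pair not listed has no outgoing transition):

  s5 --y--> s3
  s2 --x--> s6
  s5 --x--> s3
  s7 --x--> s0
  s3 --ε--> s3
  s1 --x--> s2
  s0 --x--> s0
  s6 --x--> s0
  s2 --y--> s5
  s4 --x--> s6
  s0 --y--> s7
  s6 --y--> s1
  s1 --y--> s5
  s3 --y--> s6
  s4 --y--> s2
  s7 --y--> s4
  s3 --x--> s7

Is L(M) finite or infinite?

State s0 is reachable from the start and can reach an accepting state, and it lies on the cycle s0 → s0.
Traversing that cycle any number of times yields accepted strings of unbounded length, so the language is infinite.

infinite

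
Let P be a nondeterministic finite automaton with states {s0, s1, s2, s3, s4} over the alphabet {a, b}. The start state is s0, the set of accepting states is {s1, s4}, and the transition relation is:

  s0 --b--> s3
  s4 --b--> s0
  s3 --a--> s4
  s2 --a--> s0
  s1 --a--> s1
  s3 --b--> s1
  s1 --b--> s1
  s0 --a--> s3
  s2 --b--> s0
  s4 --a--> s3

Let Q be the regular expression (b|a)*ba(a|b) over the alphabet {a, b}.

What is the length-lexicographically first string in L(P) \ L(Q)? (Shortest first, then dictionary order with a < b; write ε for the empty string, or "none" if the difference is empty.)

aa

The string aa is accepted by P but not by Q.
No shorter string lies in the difference, and aa is the lexicographically first length-2 string in L(P) \ L(Q).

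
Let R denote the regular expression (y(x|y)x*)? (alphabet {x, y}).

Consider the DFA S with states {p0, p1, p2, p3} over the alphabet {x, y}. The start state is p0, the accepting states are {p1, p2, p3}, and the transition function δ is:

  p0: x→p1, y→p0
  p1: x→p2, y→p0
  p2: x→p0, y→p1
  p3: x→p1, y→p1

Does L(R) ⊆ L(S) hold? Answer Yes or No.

No

The empty string ε is in L(R) but not in L(S).
So L(R) ⊄ L(S).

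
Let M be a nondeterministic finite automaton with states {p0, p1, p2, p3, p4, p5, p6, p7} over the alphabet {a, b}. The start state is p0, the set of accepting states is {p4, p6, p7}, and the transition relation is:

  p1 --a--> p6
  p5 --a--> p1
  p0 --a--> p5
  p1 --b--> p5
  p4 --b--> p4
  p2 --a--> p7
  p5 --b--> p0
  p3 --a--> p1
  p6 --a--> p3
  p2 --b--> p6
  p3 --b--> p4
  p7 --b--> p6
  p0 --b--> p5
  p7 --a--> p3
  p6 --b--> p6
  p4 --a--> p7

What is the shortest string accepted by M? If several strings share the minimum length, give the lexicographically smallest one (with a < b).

aaa

A breadth-first search from p0 reaches an accepting state first via the path p0 → p5 → p1 → p6 on input aaa.
No string of length < 3 is accepted (BFS exhausts all shorter strings without reaching an accepting state), and aaa is the lexicographically least accepting string of length 3.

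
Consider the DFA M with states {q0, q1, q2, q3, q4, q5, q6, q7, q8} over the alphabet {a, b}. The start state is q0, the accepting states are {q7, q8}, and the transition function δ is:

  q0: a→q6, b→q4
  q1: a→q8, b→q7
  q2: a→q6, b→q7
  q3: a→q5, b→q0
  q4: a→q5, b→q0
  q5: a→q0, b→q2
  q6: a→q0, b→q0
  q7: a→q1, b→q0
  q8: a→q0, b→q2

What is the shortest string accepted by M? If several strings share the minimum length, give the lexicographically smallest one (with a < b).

babb

A breadth-first search from q0 reaches an accepting state first via the path q0 → q4 → q5 → q2 → q7 on input babb.
No string of length < 4 is accepted (BFS exhausts all shorter strings without reaching an accepting state), and babb is the lexicographically least accepting string of length 4.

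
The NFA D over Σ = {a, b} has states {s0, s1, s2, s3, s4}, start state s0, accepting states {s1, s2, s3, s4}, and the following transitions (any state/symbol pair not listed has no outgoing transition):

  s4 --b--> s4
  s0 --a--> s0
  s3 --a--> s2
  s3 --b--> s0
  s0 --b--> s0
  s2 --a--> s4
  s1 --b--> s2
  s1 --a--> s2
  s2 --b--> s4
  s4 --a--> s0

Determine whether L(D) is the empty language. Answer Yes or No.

Yes

The states reachable from the start state are {s0}.
None of the accepting states {s1, s2, s3, s4} is reachable, so no string is accepted and L(D) = ∅.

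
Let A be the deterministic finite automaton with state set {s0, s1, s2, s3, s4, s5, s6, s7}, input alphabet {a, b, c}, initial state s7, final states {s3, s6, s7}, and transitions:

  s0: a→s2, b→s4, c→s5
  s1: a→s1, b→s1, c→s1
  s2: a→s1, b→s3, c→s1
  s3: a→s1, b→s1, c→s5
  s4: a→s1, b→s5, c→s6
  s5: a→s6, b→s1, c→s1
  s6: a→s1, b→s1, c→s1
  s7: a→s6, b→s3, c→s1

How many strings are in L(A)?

The useful subgraph on states {s3, s5, s6, s7} is acyclic, so L(A) is finite; the longest accepting path visits 4 useful states, giving maximum string length 3.
Counting accepting paths from s7 by length: 1 of length 0, 2 of length 1, 1 of length 3. Total 4.

4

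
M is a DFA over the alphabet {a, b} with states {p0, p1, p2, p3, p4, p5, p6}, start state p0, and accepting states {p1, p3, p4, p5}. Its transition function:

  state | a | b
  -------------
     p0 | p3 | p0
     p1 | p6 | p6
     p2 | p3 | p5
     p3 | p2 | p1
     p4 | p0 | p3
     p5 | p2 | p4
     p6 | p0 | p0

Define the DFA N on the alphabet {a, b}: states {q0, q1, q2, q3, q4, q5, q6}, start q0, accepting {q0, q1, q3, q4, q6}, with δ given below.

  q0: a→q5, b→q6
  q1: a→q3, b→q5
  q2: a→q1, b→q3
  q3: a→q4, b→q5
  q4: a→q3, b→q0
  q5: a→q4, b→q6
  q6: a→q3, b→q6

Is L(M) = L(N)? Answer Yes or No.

No

The string a is accepted by M but rejected by N.
So L(M) ≠ L(N).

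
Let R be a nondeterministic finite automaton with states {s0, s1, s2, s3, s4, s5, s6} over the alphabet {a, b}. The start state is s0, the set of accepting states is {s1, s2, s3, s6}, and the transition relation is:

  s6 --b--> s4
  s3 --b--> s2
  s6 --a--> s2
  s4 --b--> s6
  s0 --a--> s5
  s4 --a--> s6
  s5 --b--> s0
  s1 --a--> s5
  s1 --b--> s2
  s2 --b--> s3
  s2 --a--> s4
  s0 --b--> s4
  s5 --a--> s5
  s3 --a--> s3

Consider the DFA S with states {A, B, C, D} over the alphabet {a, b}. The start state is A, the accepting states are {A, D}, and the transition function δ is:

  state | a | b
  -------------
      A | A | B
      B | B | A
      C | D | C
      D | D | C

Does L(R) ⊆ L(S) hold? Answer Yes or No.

No

The string ba is in L(R) but not in L(S).
So L(R) ⊄ L(S).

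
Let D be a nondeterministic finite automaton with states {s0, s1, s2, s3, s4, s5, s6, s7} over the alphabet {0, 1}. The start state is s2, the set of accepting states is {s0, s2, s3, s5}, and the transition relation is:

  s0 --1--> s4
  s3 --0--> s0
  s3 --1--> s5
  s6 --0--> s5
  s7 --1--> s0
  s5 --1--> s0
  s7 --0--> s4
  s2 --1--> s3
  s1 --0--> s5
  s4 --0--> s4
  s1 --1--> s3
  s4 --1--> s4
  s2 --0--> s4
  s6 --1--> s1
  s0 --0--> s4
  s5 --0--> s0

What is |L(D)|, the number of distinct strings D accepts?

The useful subgraph on states {s0, s2, s3, s5} is acyclic, so L(D) is finite; the longest accepting path visits 4 useful states, giving maximum string length 3.
Counting accepting paths from s2 by length: 1 of length 0, 1 of length 1, 2 of length 2, 2 of length 3. Total 6.

6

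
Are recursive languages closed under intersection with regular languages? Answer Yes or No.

A regular language is decidable (simulate its DFA), so run that check and the decider for L and accept iff both accept; everything halts.
So the recursive languages are closed under intersection with a regular language.

Yes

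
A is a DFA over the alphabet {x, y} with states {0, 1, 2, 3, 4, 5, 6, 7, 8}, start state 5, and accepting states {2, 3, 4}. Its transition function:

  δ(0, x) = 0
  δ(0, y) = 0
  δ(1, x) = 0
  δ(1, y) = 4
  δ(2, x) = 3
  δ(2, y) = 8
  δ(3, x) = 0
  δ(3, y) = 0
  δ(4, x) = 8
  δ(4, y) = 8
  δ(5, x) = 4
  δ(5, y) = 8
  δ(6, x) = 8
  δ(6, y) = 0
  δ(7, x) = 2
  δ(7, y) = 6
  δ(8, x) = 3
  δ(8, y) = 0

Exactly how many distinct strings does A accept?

The useful subgraph on states {3, 4, 5, 8} is acyclic, so L(A) is finite; the longest accepting path visits 4 useful states, giving maximum string length 3.
Counting accepting paths from 5 by length: 1 of length 1, 1 of length 2, 2 of length 3. Total 4.

4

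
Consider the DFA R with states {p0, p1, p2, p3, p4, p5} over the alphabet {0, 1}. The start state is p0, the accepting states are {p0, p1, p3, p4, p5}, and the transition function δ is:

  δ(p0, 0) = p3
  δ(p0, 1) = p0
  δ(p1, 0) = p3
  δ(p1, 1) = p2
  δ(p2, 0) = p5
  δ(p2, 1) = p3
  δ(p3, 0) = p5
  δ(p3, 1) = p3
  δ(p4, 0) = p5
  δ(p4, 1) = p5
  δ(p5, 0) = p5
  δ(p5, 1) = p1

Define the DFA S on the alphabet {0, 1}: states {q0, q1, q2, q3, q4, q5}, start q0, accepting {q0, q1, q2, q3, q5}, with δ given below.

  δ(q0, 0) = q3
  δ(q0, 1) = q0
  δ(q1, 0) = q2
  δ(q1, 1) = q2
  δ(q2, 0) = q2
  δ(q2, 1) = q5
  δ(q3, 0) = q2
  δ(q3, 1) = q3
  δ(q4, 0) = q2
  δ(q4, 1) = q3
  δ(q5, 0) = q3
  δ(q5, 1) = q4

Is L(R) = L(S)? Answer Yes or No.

Exploring the product automaton R × S from the start pair (p0, q0), following both machines on each input symbol, reaches 5 state pairs: (p0, q0), (p3, q3), (p5, q2), (p1, q5), (p2, q4).
R accepts in {p0, p1, p3, p4, p5} and S accepts in {q0, q1, q2, q3, q5}. In every reachable pair the two components are either both accepting — (p0, q0), (p3, q3), (p5, q2), (p1, q5) — or both non-accepting, so no string is accepted by exactly one of the machines: L(R) \ L(S) and L(S) \ L(R) are both empty.
Hence every string is accepted by R iff it is accepted by S, and the two languages coincide.

Yes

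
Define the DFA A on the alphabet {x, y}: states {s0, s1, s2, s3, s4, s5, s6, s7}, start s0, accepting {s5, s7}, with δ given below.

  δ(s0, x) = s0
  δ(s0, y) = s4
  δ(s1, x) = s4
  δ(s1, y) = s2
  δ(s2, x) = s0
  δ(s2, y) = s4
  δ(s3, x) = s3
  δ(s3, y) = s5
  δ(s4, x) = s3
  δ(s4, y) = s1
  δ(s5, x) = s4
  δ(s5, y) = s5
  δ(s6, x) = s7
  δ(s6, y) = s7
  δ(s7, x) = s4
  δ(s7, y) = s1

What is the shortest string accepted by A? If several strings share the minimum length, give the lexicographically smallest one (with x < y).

A breadth-first search from s0 reaches an accepting state first via the path s0 → s4 → s3 → s5 on input yxy.
No string of length < 3 is accepted (BFS exhausts all shorter strings without reaching an accepting state), and yxy is the lexicographically least accepting string of length 3.

yxy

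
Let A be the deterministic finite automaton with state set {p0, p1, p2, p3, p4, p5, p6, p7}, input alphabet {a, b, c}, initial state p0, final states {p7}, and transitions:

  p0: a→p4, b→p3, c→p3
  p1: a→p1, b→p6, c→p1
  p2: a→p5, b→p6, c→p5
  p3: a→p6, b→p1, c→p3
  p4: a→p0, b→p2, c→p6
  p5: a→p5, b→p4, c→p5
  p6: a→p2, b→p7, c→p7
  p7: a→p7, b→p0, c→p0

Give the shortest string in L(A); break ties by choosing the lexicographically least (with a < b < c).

acb

A breadth-first search from p0 reaches an accepting state first via the path p0 → p4 → p6 → p7 on input acb.
No string of length < 3 is accepted (BFS exhausts all shorter strings without reaching an accepting state), and acb is the lexicographically least accepting string of length 3.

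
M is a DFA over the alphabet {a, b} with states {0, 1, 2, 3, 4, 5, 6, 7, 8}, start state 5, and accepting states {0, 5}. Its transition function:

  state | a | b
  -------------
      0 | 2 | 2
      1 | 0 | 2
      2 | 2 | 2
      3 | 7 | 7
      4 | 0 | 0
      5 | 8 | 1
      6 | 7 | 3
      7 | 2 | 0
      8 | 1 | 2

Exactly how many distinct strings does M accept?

The useful subgraph on states {0, 1, 5, 8} is acyclic, so L(M) is finite; the longest accepting path visits 4 useful states, giving maximum string length 3.
Counting accepting paths from 5 by length: 1 of length 0, 1 of length 2, 1 of length 3. Total 3.

3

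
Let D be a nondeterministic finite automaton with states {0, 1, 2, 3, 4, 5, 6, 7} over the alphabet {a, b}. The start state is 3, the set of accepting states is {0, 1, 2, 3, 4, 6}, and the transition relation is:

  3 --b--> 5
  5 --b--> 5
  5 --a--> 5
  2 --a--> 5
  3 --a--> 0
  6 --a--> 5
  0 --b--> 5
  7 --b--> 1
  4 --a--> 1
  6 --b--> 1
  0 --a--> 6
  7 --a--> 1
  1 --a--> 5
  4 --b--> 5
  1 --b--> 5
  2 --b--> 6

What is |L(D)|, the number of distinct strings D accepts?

The useful subgraph on states {0, 1, 3, 6} is acyclic, so L(D) is finite; the longest accepting path visits 4 useful states, giving maximum string length 3.
Counting accepting paths from 3 by length: 1 of length 0, 1 of length 1, 1 of length 2, 1 of length 3. Total 4.

4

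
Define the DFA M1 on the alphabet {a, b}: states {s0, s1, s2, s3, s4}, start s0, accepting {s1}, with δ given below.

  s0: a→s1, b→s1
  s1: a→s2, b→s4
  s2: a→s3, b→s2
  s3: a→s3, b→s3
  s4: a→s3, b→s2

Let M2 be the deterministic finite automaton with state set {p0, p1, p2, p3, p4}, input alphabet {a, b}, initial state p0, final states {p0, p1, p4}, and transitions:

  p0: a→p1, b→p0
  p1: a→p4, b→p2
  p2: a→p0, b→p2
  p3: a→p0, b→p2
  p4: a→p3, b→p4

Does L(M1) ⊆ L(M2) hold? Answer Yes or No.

Yes

Exploring the product automaton M1 × M2 from the start pair (s0, p0), following both machines on each input symbol, reaches 14 state pairs: (s0, p0), (s1, p1), (s1, p0), (s2, p4), (s4, p2), (s2, p1), (s4, p0), (s3, p3), (s3, p0), (s2, p2), (s3, p4), (s3, p1), (s2, p0), (s3, p2).
M1 accepts in {s1} and M2 accepts in {p0, p1, p4}. The reachable pairs whose M1-component is accepting are (s1, p1), (s1, p0); in each of them the M2-component is accepting too, so the product for L(M1) \ L(M2) (M1-component accepting, M2-component rejecting) has no reachable accepting pair and the difference is empty.
Hence every string in L(M1) is also in L(M2).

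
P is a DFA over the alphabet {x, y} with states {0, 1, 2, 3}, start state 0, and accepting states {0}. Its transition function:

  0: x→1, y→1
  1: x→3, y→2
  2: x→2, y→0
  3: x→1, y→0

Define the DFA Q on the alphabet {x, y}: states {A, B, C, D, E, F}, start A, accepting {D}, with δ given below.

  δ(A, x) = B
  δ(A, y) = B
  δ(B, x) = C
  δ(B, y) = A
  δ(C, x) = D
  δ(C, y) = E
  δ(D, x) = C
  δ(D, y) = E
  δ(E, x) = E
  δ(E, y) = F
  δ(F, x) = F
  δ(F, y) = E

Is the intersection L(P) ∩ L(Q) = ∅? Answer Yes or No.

Yes

Exploring the product automaton P × Q from the start pair (0, A), following both machines on each input symbol, reaches 21 state pairs: (0, A), (1, B), (3, C), (2, A), (1, D), (0, E), (2, B), (0, B), (2, E), (1, E), (1, F), (2, C), (1, C), (1, A), (0, F), (3, E), (2, F), (3, F), (2, D), (3, D), (3, B).
P accepts in {0} and Q accepts in {D}; no reachable pair has both components accepting, so no string drives both machines to acceptance simultaneously and L(P) ∩ L(Q) = ∅.
So no string is accepted by both, and the intersection is empty.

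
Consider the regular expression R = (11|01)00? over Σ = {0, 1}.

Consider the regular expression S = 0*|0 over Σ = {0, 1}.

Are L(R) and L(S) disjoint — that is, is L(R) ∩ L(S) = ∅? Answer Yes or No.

Yes

Converting the expression R to a DFA (subset construction, then merging equivalent states) gives the minimal DFA with states {r0, r1, r2, r3, r4, r5}, start state r0, accepting states {r4, r5} and transitions r0: 0→r1, 1→r1; r1: 0→r2, 1→r3; r2: 0→r2, 1→r2; r3: 0→r4, 1→r2; r4: 0→r5, 1→r2; r5: 0→r2, 1→r2.
Converting the expression S to a DFA (subset construction, then merging equivalent states) gives the minimal DFA with states {s0, s1}, start state s0, accepting states {s0} and transitions s0: 0→s0, 1→s1; s1: 0→s1, 1→s1.
Exploring the product automaton R × S from the start pair (r0, s0), following both machines on each input symbol, reaches 8 state pairs: (r0, s0), (r1, s0), (r1, s1), (r2, s0), (r3, s1), (r2, s1), (r4, s1), (r5, s1).
R accepts in {r4, r5} and S accepts in {s0}; no reachable pair has both components accepting, so no string drives both machines to acceptance simultaneously and L(R) ∩ L(S) = ∅.
So no string is accepted by both, and the intersection is empty.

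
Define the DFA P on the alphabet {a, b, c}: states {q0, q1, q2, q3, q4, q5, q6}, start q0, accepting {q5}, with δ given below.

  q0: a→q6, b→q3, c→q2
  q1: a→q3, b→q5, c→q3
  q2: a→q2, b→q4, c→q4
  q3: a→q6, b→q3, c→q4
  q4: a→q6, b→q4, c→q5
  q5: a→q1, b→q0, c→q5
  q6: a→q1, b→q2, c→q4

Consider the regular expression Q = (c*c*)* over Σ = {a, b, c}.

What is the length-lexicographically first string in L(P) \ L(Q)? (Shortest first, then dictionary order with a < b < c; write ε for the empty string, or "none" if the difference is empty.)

The string aab is accepted by P but not by Q.
No shorter string lies in the difference, and aab is the lexicographically first length-3 string in L(P) \ L(Q).

aab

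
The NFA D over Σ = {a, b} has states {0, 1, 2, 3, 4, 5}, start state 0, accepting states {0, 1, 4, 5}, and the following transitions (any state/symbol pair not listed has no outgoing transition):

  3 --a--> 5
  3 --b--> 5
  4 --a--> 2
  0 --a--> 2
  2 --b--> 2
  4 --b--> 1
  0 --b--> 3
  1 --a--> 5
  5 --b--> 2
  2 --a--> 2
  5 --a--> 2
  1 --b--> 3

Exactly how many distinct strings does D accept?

The useful subgraph on states {0, 3, 5} is acyclic, so L(D) is finite; the longest accepting path visits 3 useful states, giving maximum string length 2.
Counting accepting paths from 0 by length: 1 of length 0, 2 of length 2. Total 3.

3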